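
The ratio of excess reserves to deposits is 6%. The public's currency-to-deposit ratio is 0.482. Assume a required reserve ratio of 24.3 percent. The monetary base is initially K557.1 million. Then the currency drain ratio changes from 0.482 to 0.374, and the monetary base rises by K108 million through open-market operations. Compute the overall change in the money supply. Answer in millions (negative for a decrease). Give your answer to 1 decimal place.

K298.1 million

Before: m₁ = (1 + 0.482) / (0.243 + 0.06 + 0.482) ≈ 1.88790, MB₁ = 557.1, so M₁ = 1.88790 × 557.1 ≈ 1051.7491 million.
After: m₂ = (1 + 0.374) / (0.243 + 0.06 + 0.374) ≈ 2.02954, MB₂ = 557.1 + 108 = 665.1, so M₂ = 2.02954 × 665.1 ≈ 1349.8471 million.
ΔM = M₂ − M₁ = 1349.8471 − 1051.7491 = 298.098 million.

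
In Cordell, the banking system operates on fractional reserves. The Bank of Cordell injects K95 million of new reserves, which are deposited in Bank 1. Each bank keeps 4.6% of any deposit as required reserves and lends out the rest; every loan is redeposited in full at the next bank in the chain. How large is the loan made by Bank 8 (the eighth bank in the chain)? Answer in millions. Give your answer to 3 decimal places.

K65.179 million

Each bank lends a fraction (1 − rr) = 0.9540 of the deposit it receives, so Bank 8 receives 95·0.9540^7 and lends 95·0.9540^8 ≈ 65.1794 million.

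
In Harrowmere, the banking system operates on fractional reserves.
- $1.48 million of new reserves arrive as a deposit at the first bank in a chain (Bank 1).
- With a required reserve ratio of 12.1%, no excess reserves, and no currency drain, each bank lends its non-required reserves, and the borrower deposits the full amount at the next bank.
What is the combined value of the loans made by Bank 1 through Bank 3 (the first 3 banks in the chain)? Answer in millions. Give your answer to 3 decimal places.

$3.450 million

Bank i lends (1 − rr)^i of the original deposit: Bank 1 lends 1.48·0.8790 ≈ 1.3009, Bank 2 lends 1.48·0.8790² ≈ 1.1435, and so on.
Summing a geometric series: total = 1.48·[0.8790·(1 − 0.8790^3) / (1 − 0.8790)] ≈ 3.4496 million.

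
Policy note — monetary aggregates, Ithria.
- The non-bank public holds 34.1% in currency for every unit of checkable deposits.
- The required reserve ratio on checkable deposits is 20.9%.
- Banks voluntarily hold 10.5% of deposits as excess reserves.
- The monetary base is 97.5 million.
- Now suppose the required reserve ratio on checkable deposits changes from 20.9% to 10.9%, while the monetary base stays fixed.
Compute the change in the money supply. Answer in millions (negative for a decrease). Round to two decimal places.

35.97 million

Initially m₁ = (1 + 0.341) / (0.209 + 0.105 + 0.341) ≈ 2.04733, so M₁ = 2.04733 × 97.5 ≈ 199.6147 million.
After the change m₂ = (1 + 0.341) / (0.109 + 0.105 + 0.341) ≈ 2.41622, so M₂ = 2.41622 × 97.5 ≈ 235.5814 million.
ΔM = M₂ − M₁ = 235.5814 − 199.6147 = 35.9667 million.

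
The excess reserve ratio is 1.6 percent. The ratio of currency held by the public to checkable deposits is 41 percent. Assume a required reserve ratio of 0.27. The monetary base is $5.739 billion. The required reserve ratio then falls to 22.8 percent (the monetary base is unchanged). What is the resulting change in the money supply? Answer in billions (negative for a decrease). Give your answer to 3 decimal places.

Initially m₁ = (1 + 0.41) / (0.27 + 0.016 + 0.41) ≈ 2.02586, so M₁ = 2.02586 × 5.739 ≈ 11.6264 billion.
After the change m₂ = (1 + 0.41) / (0.228 + 0.016 + 0.41) ≈ 2.15596, so M₂ = 2.15596 × 5.739 ≈ 12.3731 billion.
ΔM = M₂ − M₁ = 12.3731 − 11.6264 = 0.7467 billion.

$0.747 billion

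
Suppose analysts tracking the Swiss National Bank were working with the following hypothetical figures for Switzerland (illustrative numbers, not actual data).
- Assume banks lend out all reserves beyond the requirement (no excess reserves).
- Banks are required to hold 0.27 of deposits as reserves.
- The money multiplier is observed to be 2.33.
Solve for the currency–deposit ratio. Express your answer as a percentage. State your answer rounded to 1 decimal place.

Using m = 2.33. From m = (1 + c)/(c + rr + e), rearranging gives 1 + c = m·(c + rr + e), so c·(1 − m) = m·(rr + e) − 1.
Hence c = [m·(rr + e) − 1]/(1 − m) = [2.33 × (0.27 + 0) − 1] / (1 − 2.33) ≈ 0.278872.

27.9%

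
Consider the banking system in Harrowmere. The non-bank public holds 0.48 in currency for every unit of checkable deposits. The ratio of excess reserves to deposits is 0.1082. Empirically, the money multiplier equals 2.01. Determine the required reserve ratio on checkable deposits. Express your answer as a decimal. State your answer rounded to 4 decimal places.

Using m = 2.01. Since m = (1 + c)/(c + rr + e), the denominator satisfies c + rr + e = (1 + c)/m = (1 + 0.48) / 2.01 ≈ 0.736318.
With c = 0.48 and e = 0.1082, the required reserve ratio on checkable deposits is 0.736318 − 0.48 − 0.1082 = 0.148118.

0.1481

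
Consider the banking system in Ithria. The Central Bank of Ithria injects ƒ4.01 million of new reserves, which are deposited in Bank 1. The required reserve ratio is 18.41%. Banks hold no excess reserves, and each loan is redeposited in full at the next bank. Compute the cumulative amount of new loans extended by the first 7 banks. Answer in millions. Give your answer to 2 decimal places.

ƒ13.49 million

Bank i lends (1 − rr)^i of the original deposit: Bank 1 lends 4.01·0.8159 ≈ 3.2718, Bank 2 lends 4.01·0.8159² ≈ 2.6694, and so on.
Summing a geometric series: total = 4.01·[0.8159·(1 − 0.8159^7) / (1 − 0.8159)] ≈ 13.4942 million.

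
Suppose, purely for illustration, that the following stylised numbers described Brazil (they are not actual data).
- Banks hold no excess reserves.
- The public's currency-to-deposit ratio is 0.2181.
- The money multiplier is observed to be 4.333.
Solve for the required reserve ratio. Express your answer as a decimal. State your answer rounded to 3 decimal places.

Using m = 4.333. Since m = (1 + c)/(c + rr + e), the denominator satisfies c + rr + e = (1 + c)/m = (1 + 0.2181) / 4.333 ≈ 0.281122.
With c = 0.2181 and e = 0, the required reserve ratio is 0.281122 − 0.2181 − 0 = 0.063022.

0.063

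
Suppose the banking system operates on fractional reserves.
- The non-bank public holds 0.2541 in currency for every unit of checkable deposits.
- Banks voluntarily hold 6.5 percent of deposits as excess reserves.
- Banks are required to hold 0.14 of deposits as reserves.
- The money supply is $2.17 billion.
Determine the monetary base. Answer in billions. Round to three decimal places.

$0.794 billion

The money multiplier is m = (1 + c) / (rr + e + c) = (1 + 0.2541) / (0.14 + 0.065 + 0.2541) ≈ 2.73165.
MB = M / m = 2.17 / 2.73165 ≈ 0.7944 billion.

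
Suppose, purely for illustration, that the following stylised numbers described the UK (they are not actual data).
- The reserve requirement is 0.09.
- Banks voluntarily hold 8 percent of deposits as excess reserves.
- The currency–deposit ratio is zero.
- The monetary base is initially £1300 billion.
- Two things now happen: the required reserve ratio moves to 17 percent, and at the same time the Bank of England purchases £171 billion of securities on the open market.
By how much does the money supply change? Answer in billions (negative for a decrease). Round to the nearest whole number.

-1763 billion

Before: m₁ = 1 / (0.09 + 0.08) ≈ 5.88235, MB₁ = 1300, so M₁ = 5.88235 × 1300 = 7647.055 billion.
After: m₂ = 1 / (0.17 + 0.08) = 4, MB₂ = 1300 + 171 = 1471, so M₂ = 4 × 1471 = 5884 billion.
ΔM = M₂ − M₁ = 5884 − 7647.055 = -1763.055 billion.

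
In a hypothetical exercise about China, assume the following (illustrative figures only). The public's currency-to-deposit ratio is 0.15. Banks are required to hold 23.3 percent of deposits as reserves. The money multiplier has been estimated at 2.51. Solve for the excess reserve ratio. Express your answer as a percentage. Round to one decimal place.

Using m = 2.51. Since m = (1 + c)/(c + rr + e), the denominator satisfies c + rr + e = (1 + c)/m = (1 + 0.15) / 2.51 ≈ 0.458167.
With c = 0.15 and rr = 0.233, the excess reserve ratio is 0.458167 − 0.15 − 0.233 = 0.075167.

7.5%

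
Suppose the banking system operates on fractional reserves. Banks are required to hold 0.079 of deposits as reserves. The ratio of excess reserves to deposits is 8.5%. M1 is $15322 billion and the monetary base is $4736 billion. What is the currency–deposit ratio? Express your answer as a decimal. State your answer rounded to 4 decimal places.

Using m = M/MB = 15322/4736 ≈ 3.235220. From m = (1 + c)/(c + rr + e), rearranging gives 1 + c = m·(c + rr + e), so c·(1 − m) = m·(rr + e) − 1.
Hence c = [m·(rr + e) − 1]/(1 − m) = [3.235220 × (0.079 + 0.085) − 1] / (1 − 3.235220) ≈ 0.210012.

0.2100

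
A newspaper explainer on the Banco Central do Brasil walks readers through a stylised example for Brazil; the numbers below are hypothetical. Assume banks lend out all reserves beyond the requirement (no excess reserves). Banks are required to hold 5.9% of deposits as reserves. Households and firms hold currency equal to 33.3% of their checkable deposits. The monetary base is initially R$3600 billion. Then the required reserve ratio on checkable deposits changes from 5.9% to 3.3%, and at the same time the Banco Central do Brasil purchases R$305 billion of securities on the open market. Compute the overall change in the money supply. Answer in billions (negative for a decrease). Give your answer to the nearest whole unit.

R$1980 billion

Before: m₁ = (1 + 0.333) / (0.059 + 0.333) ≈ 3.40051, MB₁ = 3600, so M₁ = 3.40051 × 3600 = 12241.836 billion.
After: m₂ = (1 + 0.333) / (0.033 + 0.333) ≈ 3.64208, MB₂ = 3600 + 305 = 3905, so M₂ = 3.64208 × 3905 = 14222.3224 billion.
ΔM = M₂ − M₁ = 14222.3224 − 12241.836 = 1980.4864 billion.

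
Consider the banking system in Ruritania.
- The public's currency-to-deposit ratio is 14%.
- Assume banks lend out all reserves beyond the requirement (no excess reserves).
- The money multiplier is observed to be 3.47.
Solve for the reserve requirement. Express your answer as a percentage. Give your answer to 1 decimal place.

Using m = 3.47. Since m = (1 + c)/(c + rr + e), the denominator satisfies c + rr + e = (1 + c)/m = (1 + 0.14) / 3.47 ≈ 0.328530.
With c = 0.14 and e = 0, the reserve requirement is 0.328530 − 0.14 − 0 = 0.18853.

18.9%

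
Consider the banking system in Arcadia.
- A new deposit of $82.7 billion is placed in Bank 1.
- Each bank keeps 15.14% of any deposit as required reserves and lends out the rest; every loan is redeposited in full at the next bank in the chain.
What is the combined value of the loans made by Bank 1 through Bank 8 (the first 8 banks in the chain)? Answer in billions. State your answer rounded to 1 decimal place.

$338.9 billion

Bank i lends (1 − rr)^i of the original deposit: Bank 1 lends 82.7·0.8486 ≈ 70.1792, Bank 2 lends 82.7·0.8486² ≈ 59.5541, and so on.
Summing a geometric series: total = 82.7·[0.8486·(1 − 0.8486^8) / (1 − 0.8486)] ≈ 338.8809 billion.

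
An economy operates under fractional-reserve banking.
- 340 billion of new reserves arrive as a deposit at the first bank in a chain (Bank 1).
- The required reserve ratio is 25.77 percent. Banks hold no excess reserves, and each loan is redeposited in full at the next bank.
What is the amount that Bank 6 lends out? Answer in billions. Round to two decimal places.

Each bank lends a fraction (1 − rr) = 0.7423 of the deposit it receives, so Bank 6 receives 340·0.7423^5 and lends 340·0.7423^6 ≈ 56.8795 billion.

56.88 billion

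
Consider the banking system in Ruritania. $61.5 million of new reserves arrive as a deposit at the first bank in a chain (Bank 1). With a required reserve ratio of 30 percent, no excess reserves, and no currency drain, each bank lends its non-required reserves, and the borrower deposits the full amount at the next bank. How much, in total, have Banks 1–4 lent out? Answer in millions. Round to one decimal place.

$109.0 million

Bank i lends (1 − rr)^i of the original deposit: Bank 1 lends 61.5·0.7000 = 43.0500, Bank 2 lends 61.5·0.7000² = 30.1350, and so on.
Summing a geometric series: total = 61.5·[0.7000·(1 − 0.7000^4) / (1 − 0.7000)] ≈ 109.0456 million.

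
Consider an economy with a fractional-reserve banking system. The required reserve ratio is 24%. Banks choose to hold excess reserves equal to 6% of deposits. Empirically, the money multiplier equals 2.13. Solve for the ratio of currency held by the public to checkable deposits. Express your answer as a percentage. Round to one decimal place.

Using m = 2.13. From m = (1 + c)/(c + rr + e), rearranging gives 1 + c = m·(c + rr + e), so c·(1 − m) = m·(rr + e) − 1.
Hence c = [m·(rr + e) − 1]/(1 − m) = [2.13 × (0.24 + 0.06) − 1] / (1 − 2.13) ≈ 0.319469.

31.9%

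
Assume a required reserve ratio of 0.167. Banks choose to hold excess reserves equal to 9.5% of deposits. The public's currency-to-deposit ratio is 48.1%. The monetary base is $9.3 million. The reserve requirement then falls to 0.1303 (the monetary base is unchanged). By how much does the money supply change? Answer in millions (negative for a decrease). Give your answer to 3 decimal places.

$0.963 million

Initially m₁ = (1 + 0.481) / (0.167 + 0.095 + 0.481) ≈ 1.99327, so M₁ = 1.99327 × 9.3 ≈ 18.5374 million.
After the change m₂ = (1 + 0.481) / (0.1303 + 0.095 + 0.481) ≈ 2.09684, so M₂ = 2.09684 × 9.3 ≈ 19.5006 million.
ΔM = M₂ − M₁ = 19.5006 − 18.5374 = 0.9632 million.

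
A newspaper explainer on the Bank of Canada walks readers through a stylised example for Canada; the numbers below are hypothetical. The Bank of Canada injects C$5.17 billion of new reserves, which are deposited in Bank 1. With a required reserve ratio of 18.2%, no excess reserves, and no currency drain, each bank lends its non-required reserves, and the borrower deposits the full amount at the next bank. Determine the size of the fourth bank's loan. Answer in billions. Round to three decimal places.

C$2.315 billion

Each bank lends a fraction (1 − rr) = 0.8180 of the deposit it receives, so Bank 4 receives 5.17·0.8180^3 and lends 5.17·0.8180^4 ≈ 2.3147 billion.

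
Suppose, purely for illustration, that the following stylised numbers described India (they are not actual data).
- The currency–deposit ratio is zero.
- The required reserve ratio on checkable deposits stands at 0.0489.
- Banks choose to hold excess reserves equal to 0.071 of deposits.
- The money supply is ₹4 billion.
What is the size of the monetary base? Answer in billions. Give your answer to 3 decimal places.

The money multiplier is m = 1 / (rr + e) = 1 / (0.0489 + 0.071) ≈ 8.34028.
MB = M / m = 4 / 8.34028 ≈ 0.4796 billion.

₹0.480 billion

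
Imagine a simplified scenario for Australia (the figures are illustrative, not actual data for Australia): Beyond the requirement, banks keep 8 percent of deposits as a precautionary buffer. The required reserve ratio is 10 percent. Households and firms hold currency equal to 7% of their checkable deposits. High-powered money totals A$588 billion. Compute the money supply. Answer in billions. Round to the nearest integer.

A$2517 billion

The money multiplier is m = (1 + c) / (rr + e + c) = (1 + 0.07) / (0.1 + 0.08 + 0.07) = 4.28.
So M = m × MB = 4.28 × 588 = 2516.64 billion.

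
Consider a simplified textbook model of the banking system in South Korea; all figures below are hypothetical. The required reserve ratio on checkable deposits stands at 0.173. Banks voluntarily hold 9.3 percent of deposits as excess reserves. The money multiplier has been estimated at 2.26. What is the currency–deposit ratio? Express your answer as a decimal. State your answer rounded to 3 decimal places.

0.317

Using m = 2.26. From m = (1 + c)/(c + rr + e), rearranging gives 1 + c = m·(c + rr + e), so c·(1 − m) = m·(rr + e) − 1.
Hence c = [m·(rr + e) − 1]/(1 − m) = [2.26 × (0.173 + 0.093) − 1] / (1 − 2.26) ≈ 0.316540.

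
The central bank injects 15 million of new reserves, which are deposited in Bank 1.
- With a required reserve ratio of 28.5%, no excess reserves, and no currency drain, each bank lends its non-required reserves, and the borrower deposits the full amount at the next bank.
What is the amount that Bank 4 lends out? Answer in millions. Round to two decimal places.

Each bank lends a fraction (1 − rr) = 0.7150 of the deposit it receives, so Bank 4 receives 15·0.7150^3 and lends 15·0.7150^4 ≈ 3.9203 million.

3.92 million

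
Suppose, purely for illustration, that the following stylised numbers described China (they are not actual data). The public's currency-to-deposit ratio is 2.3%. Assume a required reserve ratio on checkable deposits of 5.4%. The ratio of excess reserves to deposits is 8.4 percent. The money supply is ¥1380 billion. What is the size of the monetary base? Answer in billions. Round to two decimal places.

The money multiplier is m = (1 + c) / (rr + e + c) = (1 + 0.023) / (0.054 + 0.084 + 0.023) ≈ 6.3540373.
MB = M / m = 1380 / 6.3540373 ≈ 217.1847 billion.

¥217.18 billion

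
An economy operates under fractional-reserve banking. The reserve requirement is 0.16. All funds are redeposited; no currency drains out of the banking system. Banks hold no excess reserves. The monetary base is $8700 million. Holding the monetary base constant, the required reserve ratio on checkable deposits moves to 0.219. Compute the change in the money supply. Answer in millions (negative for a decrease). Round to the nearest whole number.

-14649 million

Initially m₁ = 1 / (0.16) = 6.25, so M₁ = 6.25 × 8700 = 54375 million.
After the change m₂ = 1 / (0.219) ≈ 4.56621, so M₂ = 4.56621 × 8700 = 39726.027 million.
ΔM = M₂ − M₁ = 39726.027 − 54375 = -14648.973 million.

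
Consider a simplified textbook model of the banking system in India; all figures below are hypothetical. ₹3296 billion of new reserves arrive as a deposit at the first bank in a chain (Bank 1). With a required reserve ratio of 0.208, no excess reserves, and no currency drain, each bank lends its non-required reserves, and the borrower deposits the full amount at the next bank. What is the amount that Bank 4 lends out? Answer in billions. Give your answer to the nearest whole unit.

Each bank lends a fraction (1 − rr) = 0.7920 of the deposit it receives, so Bank 4 receives 3296·0.7920^3 and lends 3296·0.7920^4 ≈ 1296.8446 billion.

₹1297 billion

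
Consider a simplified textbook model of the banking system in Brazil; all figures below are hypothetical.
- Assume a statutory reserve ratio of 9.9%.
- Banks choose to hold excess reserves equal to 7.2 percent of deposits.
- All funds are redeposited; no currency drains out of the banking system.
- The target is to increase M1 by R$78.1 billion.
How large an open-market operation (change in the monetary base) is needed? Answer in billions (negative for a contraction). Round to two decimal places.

R$13.36 billion

The money multiplier is m = 1 / (rr + e) = 1 / (0.099 + 0.072) ≈ 5.84795.
ΔMB = ΔM / m = (+78.1) / 5.84795 ≈ 13.3551 billion.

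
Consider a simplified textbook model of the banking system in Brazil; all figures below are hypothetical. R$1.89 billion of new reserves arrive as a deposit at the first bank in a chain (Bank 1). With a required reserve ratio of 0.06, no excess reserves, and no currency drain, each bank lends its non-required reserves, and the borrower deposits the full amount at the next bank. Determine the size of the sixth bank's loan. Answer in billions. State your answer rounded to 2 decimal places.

Each bank lends a fraction (1 − rr) = 0.9400 of the deposit it receives, so Bank 6 receives 1.89·0.9400^5 and lends 1.89·0.9400^6 ≈ 1.3039 billion.

R$1.30 billion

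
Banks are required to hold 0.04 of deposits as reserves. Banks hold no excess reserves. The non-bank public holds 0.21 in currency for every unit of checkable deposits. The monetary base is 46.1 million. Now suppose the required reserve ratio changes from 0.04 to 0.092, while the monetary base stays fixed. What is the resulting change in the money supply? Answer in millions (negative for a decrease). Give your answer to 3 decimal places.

-38.419 million

Initially m₁ = (1 + 0.21) / (0.04 + 0.21) = 4.84, so M₁ = 4.84 × 46.1 = 223.124 million.
After the change m₂ = (1 + 0.21) / (0.092 + 0.21) ≈ 4.006623, so M₂ = 4.006623 × 46.1 ≈ 184.7053 million.
ΔM = M₂ − M₁ = 184.7053 − 223.124 = -38.4187 million.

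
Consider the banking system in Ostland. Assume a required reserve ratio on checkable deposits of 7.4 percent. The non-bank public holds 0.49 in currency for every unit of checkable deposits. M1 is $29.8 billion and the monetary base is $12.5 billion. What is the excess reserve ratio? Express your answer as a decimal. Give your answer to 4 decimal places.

Using m = M/MB = 29.8/12.5 = 2.384000. Since m = (1 + c)/(c + rr + e), the denominator satisfies c + rr + e = (1 + c)/m = (1 + 0.49) / 2.384000 = 0.625000.
With c = 0.49 and rr = 0.074, the excess reserve ratio is 0.625000 − 0.49 − 0.074 = 0.061.

0.0610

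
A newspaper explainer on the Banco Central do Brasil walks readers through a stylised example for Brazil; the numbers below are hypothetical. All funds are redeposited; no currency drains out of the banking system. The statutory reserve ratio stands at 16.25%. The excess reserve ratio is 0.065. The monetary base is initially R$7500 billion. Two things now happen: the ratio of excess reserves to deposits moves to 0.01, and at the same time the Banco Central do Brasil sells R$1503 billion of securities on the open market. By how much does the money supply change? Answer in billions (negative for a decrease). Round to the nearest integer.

Before: m₁ = 1 / (0.1625 + 0.065) ≈ 4.39560, MB₁ = 7500, so M₁ = 4.39560 × 7500 = 32967 billion.
After: m₂ = 1 / (0.1625 + 0.01) ≈ 5.79710, MB₂ = 7500 − 1503 = 5997, so M₂ = 5.79710 × 5997 = 34765.2087 billion.
ΔM = M₂ − M₁ = 34765.2087 − 32967 = 1798.2087 billion.

R$1798 billion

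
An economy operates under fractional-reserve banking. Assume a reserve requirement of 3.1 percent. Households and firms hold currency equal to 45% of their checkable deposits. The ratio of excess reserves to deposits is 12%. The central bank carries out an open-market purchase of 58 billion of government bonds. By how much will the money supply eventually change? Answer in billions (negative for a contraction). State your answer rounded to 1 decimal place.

139.9 billion

The money multiplier is m = (1 + c) / (rr + e + c) = (1 + 0.45) / (0.031 + 0.12 + 0.45) ≈ 2.4126.
The purchase adds 58 billion of base, so ΔM = m × ΔMB = 2.4126 × (+58) = 139.9308 billion.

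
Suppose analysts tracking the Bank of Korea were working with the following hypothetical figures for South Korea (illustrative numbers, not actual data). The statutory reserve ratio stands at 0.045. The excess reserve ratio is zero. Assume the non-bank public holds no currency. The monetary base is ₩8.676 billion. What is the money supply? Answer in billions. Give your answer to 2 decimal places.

With no currency drain or excess reserves, the money multiplier is m = 1/rr = 1/0.045 ≈ 22.2222.
Money supply M = m × MB = 22.2222 × 8.676 ≈ 192.7998 billion.

₩192.80 billion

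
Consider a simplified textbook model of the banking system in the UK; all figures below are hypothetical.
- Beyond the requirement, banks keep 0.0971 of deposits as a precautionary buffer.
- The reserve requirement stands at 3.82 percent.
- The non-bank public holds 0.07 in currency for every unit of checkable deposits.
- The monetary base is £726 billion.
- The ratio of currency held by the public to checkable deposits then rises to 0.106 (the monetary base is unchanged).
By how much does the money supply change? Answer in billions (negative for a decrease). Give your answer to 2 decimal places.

Initially m₁ = (1 + 0.07) / (0.0382 + 0.0971 + 0.07) ≈ 5.211885, so M₁ = 5.211885 × 726 ≈ 3783.8285 billion.
After the change m₂ = (1 + 0.106) / (0.0382 + 0.0971 + 0.106) ≈ 4.583506, so M₂ = 4.583506 × 726 ≈ 3327.6254 billion.
ΔM = M₂ − M₁ = 3327.6254 − 3783.8285 = -456.2031 billion.

-456.20 billion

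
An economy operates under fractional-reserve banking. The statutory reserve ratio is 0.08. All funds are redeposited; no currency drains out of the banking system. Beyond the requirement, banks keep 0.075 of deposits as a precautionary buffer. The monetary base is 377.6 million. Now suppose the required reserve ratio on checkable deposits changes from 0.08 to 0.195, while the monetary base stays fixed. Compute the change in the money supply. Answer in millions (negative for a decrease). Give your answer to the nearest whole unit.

-1038 million

Initially m₁ = 1 / (0.08 + 0.075) ≈ 6.4516, so M₁ = 6.4516 × 377.6 ≈ 2436.1242 million.
After the change m₂ = 1 / (0.195 + 0.075) ≈ 3.7037, so M₂ = 3.7037 × 377.6 ≈ 1398.5171 million.
ΔM = M₂ − M₁ = 1398.5171 − 2436.1242 = -1037.6071 million.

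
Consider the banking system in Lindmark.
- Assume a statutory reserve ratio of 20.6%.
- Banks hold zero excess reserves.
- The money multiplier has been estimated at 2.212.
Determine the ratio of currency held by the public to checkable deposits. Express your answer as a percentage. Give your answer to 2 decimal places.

44.91%

Using m = 2.212. From m = (1 + c)/(c + rr + e), rearranging gives 1 + c = m·(c + rr + e), so c·(1 − m) = m·(rr + e) − 1.
Hence c = [m·(rr + e) − 1]/(1 − m) = [2.212 × (0.206 + 0) − 1] / (1 − 2.212) ≈ 0.449116.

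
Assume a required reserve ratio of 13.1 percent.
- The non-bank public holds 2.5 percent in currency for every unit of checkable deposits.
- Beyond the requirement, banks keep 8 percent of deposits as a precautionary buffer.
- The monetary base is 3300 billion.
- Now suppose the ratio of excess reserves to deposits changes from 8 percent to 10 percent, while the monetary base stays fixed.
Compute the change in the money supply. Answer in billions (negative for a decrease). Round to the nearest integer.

Initially m₁ = (1 + 0.025) / (0.131 + 0.08 + 0.025) ≈ 4.34322, so M₁ = 4.34322 × 3300 = 14332.626 billion.
After the change m₂ = (1 + 0.025) / (0.131 + 0.1 + 0.025) ≈ 4.00391, so M₂ = 4.00391 × 3300 = 13212.903 billion.
ΔM = M₂ − M₁ = 13212.903 − 14332.626 = -1119.723 billion.

-1120 billion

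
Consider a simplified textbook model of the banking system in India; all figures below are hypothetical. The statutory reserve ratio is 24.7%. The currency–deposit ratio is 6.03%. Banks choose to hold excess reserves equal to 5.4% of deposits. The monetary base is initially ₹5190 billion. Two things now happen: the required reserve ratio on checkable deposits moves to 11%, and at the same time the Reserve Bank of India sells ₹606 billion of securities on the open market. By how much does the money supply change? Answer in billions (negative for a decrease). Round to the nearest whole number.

Before: m₁ = (1 + 0.0603) / (0.247 + 0.054 + 0.0603) ≈ 2.93468, MB₁ = 5190, so M₁ = 2.93468 × 5190 = 15230.9892 billion.
After: m₂ = (1 + 0.0603) / (0.11 + 0.054 + 0.0603) ≈ 4.72715, MB₂ = 5190 − 606 = 4584, so M₂ = 4.72715 × 4584 = 21669.2556 billion.
ΔM = M₂ − M₁ = 21669.2556 − 15230.9892 = 6438.2664 billion.

₹6438 billion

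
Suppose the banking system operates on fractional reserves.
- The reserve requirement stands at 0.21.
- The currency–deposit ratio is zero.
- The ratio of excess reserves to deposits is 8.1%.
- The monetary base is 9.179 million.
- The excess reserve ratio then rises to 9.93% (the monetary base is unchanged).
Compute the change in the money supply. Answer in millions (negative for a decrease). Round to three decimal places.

-1.866 million

Initially m₁ = 1 / (0.21 + 0.081) ≈ 3.43643, so M₁ = 3.43643 × 9.179 ≈ 31.543 million.
After the change m₂ = 1 / (0.21 + 0.0993) ≈ 3.23311, so M₂ = 3.23311 × 9.179 ≈ 29.6767 million.
ΔM = M₂ − M₁ = 29.6767 − 31.543 = -1.8663 million.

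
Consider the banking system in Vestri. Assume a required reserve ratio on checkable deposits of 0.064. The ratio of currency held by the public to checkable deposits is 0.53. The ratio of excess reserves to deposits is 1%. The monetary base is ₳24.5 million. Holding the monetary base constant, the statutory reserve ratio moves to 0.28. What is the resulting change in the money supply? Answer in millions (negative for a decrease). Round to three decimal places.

Initially m₁ = (1 + 0.53) / (0.064 + 0.01 + 0.53) ≈ 2.533113, so M₁ = 2.533113 × 24.5 ≈ 62.0613 million.
After the change m₂ = (1 + 0.53) / (0.28 + 0.01 + 0.53) ≈ 1.865854, so M₂ = 1.865854 × 24.5 ≈ 45.7134 million.
ΔM = M₂ − M₁ = 45.7134 − 62.0613 = -16.3479 million.

-16.348 million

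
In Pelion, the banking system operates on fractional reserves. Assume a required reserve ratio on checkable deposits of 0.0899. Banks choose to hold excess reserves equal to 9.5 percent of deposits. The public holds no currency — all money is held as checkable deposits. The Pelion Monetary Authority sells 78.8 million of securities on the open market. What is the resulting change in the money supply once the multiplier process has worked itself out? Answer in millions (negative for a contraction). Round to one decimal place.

The money multiplier is m = 1 / (rr + e) = 1 / (0.0899 + 0.095) ≈ 5.4083.
The sale removes 78.8 million of base, so ΔM = m × ΔMB = 5.4083 × (−78.8) ≈ -426.174 million.

-426.2 million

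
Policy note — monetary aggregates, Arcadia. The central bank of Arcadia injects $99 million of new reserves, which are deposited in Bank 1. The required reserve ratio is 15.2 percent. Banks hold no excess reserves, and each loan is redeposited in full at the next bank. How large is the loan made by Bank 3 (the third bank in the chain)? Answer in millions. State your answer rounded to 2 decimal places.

Each bank lends a fraction (1 − rr) = 0.8480 of the deposit it receives, so Bank 3 receives 99·0.8480^2 and lends 99·0.8480^3 ≈ 60.3702 million.

$60.37 million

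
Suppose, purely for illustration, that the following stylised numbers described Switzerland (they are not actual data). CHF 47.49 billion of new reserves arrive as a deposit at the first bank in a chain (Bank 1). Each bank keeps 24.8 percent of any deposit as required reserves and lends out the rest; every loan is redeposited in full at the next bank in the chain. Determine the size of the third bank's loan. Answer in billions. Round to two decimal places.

Each bank lends a fraction (1 − rr) = 0.7520 of the deposit it receives, so Bank 3 receives 47.49·0.7520^2 and lends 47.49·0.7520^3 ≈ 20.1956 billion.

CHF 20.20 billion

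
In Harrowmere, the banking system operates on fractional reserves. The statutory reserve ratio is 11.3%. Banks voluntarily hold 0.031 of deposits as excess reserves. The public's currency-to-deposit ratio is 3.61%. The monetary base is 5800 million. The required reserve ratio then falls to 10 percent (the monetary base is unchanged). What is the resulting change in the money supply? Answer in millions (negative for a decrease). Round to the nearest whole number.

Initially m₁ = (1 + 0.0361) / (0.113 + 0.031 + 0.0361) ≈ 5.75292, so M₁ = 5.75292 × 5800 = 33366.936 million.
After the change m₂ = (1 + 0.0361) / (0.1 + 0.031 + 0.0361) ≈ 6.20048, so M₂ = 6.20048 × 5800 = 35962.784 million.
ΔM = M₂ − M₁ = 35962.784 − 33366.936 = 2595.848 million.

2596 million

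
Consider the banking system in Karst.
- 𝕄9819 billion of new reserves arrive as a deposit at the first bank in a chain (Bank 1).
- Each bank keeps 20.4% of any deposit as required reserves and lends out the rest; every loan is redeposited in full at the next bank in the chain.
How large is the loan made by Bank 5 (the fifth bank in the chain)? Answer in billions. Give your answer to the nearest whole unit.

𝕄3138 billion

Each bank lends a fraction (1 − rr) = 0.7960 of the deposit it receives, so Bank 5 receives 9819·0.7960^4 and lends 9819·0.7960^5 ≈ 3137.8530 billion.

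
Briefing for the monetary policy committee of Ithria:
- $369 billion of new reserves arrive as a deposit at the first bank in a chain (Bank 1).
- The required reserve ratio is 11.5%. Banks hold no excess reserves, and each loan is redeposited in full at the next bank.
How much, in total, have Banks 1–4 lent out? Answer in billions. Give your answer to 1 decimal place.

Bank i lends (1 − rr)^i of the original deposit: Bank 1 lends 369·0.8850 = 326.5650, Bank 2 lends 369·0.8850² ≈ 289.0100, and so on.
Summing a geometric series: total = 369·[0.8850·(1 − 0.8850^4) / (1 − 0.8850)] ≈ 1097.7088 billion.

$1097.7 billion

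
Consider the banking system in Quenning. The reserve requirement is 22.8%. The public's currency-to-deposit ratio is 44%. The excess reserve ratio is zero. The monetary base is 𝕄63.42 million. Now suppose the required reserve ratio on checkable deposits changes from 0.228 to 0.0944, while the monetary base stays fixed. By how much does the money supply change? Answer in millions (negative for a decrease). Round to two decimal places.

Initially m₁ = (1 + 0.44) / (0.228 + 0.44) ≈ 2.15569, so M₁ = 2.15569 × 63.42 ≈ 136.7139 million.
After the change m₂ = (1 + 0.44) / (0.0944 + 0.44) ≈ 2.69461, so M₂ = 2.69461 × 63.42 ≈ 170.8922 million.
ΔM = M₂ − M₁ = 170.8922 − 136.7139 = 34.1783 million.

𝕄34.18 million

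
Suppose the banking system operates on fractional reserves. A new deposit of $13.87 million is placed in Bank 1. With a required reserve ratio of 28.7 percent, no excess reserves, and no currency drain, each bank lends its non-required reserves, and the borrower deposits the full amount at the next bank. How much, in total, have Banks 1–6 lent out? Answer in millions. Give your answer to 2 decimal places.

Bank i lends (1 − rr)^i of the original deposit: Bank 1 lends 13.87·0.7130 ≈ 9.8893, Bank 2 lends 13.87·0.7130² ≈ 7.0511, and so on.
Summing a geometric series: total = 13.87·[0.7130·(1 − 0.7130^6) / (1 − 0.7130)] ≈ 29.9304 million.

$29.93 million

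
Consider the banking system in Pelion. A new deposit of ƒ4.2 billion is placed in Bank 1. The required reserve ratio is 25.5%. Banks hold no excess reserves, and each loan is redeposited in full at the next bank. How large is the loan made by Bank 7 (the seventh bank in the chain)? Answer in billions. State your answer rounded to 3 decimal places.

ƒ0.535 billion

Each bank lends a fraction (1 − rr) = 0.7450 of the deposit it receives, so Bank 7 receives 4.2·0.7450^6 and lends 4.2·0.7450^7 ≈ 0.5350 billion.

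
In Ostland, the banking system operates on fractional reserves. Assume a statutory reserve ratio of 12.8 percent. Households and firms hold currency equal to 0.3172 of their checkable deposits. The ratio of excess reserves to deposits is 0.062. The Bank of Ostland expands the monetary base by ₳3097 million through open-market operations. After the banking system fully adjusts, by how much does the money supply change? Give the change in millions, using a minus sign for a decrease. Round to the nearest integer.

₳8043 million

The money multiplier is m = (1 + c) / (rr + e + c) = (1 + 0.3172) / (0.128 + 0.062 + 0.3172) ≈ 2.59700.
The purchase adds 3097 million of base, so ΔM = m × ΔMB = 2.59700 × (+3097) = 8042.909 million.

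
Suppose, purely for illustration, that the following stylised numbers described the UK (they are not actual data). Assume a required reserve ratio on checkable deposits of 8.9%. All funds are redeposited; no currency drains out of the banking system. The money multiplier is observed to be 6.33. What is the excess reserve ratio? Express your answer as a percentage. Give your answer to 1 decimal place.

Using m = 6.33. Since m = (1 + c)/(c + rr + e), the denominator satisfies c + rr + e = (1 + c)/m = (1 + 0) / 6.33 ≈ 0.157978.
With c = 0 and rr = 0.089, the excess reserve ratio is 0.157978 − 0 − 0.089 = 0.068978.

6.9%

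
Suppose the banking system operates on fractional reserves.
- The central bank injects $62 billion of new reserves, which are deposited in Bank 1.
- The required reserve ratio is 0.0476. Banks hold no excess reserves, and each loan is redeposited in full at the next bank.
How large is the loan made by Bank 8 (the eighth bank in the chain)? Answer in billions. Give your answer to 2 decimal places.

$41.97 billion

Each bank lends a fraction (1 − rr) = 0.9524 of the deposit it receives, so Bank 8 receives 62·0.9524^7 and lends 62·0.9524^8 ≈ 41.9708 billion.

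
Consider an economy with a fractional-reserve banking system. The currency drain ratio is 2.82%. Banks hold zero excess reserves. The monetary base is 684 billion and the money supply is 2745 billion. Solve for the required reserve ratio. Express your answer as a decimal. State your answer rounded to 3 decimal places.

Using m = M/MB = 2745/684 ≈ 4.013158. Since m = (1 + c)/(c + rr + e), the denominator satisfies c + rr + e = (1 + c)/m = (1 + 0.0282) / 4.013158 ≈ 0.256207.
With c = 0.0282 and e = 0, the required reserve ratio is 0.256207 − 0.0282 − 0 = 0.228007.

0.228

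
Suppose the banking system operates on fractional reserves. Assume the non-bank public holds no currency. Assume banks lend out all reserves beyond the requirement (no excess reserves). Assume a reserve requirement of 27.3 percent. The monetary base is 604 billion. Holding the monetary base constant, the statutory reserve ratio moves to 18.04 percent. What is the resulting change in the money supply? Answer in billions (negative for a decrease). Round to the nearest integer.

Initially m₁ = 1 / (0.273) ≈ 3.6630, so M₁ = 3.6630 × 604 = 2212.452 billion.
After the change m₂ = 1 / (0.1804) ≈ 5.5432, so M₂ = 5.5432 × 604 = 3348.0928 billion.
ΔM = M₂ − M₁ = 3348.0928 − 2212.452 = 1135.6408 billion.

1136 billion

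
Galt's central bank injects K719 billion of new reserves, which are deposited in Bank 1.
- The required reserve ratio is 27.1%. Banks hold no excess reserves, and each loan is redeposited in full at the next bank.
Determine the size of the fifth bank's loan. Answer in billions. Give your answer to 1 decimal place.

Each bank lends a fraction (1 − rr) = 0.7290 of the deposit it receives, so Bank 5 receives 719·0.7290^4 and lends 719·0.7290^5 ≈ 148.0357 billion.

K148.0 billion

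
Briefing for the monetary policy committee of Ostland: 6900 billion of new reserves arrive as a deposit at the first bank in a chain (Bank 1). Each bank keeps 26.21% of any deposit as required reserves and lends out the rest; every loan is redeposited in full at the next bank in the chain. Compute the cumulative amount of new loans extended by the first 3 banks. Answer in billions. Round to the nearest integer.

Bank i lends (1 − rr)^i of the original deposit: Bank 1 lends 6900·0.7379 = 5091.5100, Bank 2 lends 6900·0.7379² ≈ 3757.0252, and so on.
Summing a geometric series: total = 6900·[0.7379·(1 − 0.7379^3) / (1 − 0.7379)] ≈ 11620.8441 billion.

11621 billion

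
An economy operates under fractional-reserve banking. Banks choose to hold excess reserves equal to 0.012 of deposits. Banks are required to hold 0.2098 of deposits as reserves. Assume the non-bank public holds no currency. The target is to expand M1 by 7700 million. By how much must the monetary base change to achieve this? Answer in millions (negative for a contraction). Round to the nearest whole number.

The money multiplier is m = 1 / (rr + e) = 1 / (0.2098 + 0.012) ≈ 4.50857.
ΔMB = ΔM / m = (+7700) / 4.50857 ≈ 1707.8586 million.

1708 million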